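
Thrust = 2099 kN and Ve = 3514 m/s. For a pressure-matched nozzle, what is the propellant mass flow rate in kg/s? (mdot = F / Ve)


mdot = F / Ve = 2099000 / 3514 = 597.3 kg/s

597.3 kg/s


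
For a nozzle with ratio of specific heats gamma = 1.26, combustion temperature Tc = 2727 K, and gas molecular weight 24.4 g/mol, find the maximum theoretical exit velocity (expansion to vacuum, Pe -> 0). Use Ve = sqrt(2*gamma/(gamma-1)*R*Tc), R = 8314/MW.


R = 8314 / 24.4 = 340.74 J/(kg.K)
Ve = sqrt(2 * 1.26 / (1.26 - 1) * 340.74 * 2727) = 3001 m/s

3001 m/s


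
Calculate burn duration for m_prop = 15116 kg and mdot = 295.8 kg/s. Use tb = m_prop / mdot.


tb = 15116 / 295.8 = 51.1 s

51.1 s


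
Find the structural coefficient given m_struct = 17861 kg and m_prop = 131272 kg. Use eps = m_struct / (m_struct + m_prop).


eps = 17861 / (17861 + 131272) = 0.1198

0.1198


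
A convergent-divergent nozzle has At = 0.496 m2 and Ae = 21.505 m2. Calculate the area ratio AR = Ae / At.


AR = 21.505 / 0.496 = 43.4

43.4


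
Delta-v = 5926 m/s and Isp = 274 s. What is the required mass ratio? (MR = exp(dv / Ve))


Ve = 274 * 9.81 = 2687.94 m/s
MR = exp(5926 / 2687.94) = 9.067

9.067


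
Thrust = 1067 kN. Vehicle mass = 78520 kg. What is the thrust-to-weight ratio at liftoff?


TWR = 1067000 / (78520 * 9.81) = 1.39

1.39


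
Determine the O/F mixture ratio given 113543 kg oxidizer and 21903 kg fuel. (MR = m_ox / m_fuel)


MR = 113543 / 21903 = 5.18

5.18


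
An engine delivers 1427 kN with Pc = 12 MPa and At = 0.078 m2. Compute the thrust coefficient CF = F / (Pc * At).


CF = 1427000 / (12e6 * 0.078) = 1.52

1.52


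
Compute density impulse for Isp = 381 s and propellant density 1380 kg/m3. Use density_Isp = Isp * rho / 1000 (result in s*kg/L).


rho*Isp = 381 * 1380 / 1000 = 526 s*kg/L

526 s*kg/L


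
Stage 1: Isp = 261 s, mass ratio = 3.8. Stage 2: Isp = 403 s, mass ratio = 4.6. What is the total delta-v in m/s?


dV1 = 261 * 9.81 * ln(3.8) = 3418.2 m/s
dV2 = 403 * 9.81 * ln(4.6) = 6033.2 m/s
Total dV = 3418.2 + 6033.2 = 9451.4 m/s ~ 9451 m/s

9451 m/s


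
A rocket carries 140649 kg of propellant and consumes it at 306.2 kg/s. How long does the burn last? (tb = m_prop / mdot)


tb = 140649 / 306.2 = 459.3 s

459.3 s


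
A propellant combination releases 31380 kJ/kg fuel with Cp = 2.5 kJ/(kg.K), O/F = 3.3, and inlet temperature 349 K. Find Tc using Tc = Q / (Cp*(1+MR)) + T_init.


Tc = 31380 / (2.5 * (1 + 3.3)) + 349 = 3268 K

3268 K


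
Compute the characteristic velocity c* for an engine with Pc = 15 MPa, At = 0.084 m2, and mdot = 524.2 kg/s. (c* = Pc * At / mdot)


c* = 15e6 * 0.084 / 524.2 = 2404 m/s

2404 m/s


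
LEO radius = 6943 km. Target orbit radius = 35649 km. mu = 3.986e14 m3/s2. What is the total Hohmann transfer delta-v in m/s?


V1 = sqrt(mu/r1) = 7576.96 m/s
dV1 = V1*(sqrt(2*r2/(r1+r2)) - 1) = 2226.28 m/s
V2 = sqrt(mu/r2) = 3343.84 m/s
dV2 = V2*(1 - sqrt(2*r1/(r1+r2))) = 1434.56 m/s
Total dV = 3661 m/s

3661 m/s


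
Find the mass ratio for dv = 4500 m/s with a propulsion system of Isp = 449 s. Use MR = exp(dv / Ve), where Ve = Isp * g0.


Ve = 449 * 9.81 = 4404.69 m/s
MR = exp(4500 / 4404.69) = 2.778

2.778


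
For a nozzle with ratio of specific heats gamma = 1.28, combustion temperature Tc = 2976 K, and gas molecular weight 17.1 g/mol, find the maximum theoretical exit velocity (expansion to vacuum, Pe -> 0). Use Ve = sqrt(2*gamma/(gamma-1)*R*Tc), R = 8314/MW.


R = 8314 / 17.1 = 486.2 J/(kg.K)
Ve = sqrt(2 * 1.28 / (1.28 - 1) * 486.2 * 2976) = 3637 m/s

3637 m/s


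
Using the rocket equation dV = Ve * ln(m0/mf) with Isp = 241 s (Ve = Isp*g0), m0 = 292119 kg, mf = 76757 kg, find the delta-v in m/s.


Ve = 241 * 9.81 = 2364.21 m/s
dV = 2364.21 * ln(292119/76757) = 3160 m/s

3160 m/s


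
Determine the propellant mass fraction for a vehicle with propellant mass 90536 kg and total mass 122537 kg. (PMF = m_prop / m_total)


PMF = 90536 / 122537 = 0.739

0.739


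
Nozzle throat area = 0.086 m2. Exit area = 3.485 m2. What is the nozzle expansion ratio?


AR = 3.485 / 0.086 = 40.5

40.5


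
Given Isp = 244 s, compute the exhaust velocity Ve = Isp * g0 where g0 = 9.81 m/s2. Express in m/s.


Ve = Isp * g0 = 244 * 9.81 = 2393.6 m/s

2393.6 m/s


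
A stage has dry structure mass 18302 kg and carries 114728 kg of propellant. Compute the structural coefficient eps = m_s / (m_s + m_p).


eps = 18302 / (18302 + 114728) = 0.1376

0.1376


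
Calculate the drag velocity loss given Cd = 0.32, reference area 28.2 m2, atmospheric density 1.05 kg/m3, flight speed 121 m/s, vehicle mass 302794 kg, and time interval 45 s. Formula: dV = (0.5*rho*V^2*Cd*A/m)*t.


D = 0.5 * 1.05 * 121^2 * 0.32 * 28.2 = 69363.2 N
a = 69363.2 / 302794 = 0.2291 m/s2
dV = 0.2291 * 45 = 10.3 m/s

10.3 m/s


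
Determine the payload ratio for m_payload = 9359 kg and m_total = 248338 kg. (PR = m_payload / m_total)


PR = 9359 / 248338 = 0.0377

0.0377


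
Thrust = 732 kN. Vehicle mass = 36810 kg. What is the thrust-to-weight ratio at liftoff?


TWR = 732000 / (36810 * 9.81) = 2.03

2.03


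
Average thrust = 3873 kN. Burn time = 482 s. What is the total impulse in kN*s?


It = 3873 * 482 = 1866786 kN*s

1866786 kN*s


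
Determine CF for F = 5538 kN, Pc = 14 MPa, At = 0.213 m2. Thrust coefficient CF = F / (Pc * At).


CF = 5538000 / (14e6 * 0.213) = 1.86

1.86


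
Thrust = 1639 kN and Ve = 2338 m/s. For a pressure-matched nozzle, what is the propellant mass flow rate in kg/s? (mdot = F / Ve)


mdot = F / Ve = 1639000 / 2338 = 701.0 kg/s

701.0 kg/s


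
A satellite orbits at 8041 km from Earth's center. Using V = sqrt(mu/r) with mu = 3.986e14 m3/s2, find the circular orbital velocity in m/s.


V = sqrt(3.986e14 / 8041000) = 7041 m/s

7041 m/s


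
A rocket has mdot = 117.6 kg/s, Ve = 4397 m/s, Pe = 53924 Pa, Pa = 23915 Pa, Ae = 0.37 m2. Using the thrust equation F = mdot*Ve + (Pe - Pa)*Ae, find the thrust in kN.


F = 117.6 * 4397 + (53924 - 23915) * 0.37 = 528191.0 N = 528.2 kN

528.2 kN


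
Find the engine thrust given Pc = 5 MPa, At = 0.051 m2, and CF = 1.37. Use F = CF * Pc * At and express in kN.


F = 1.37 * 5e6 * 0.051 = 349350.0 N = 349.4 kN

349.4 kN


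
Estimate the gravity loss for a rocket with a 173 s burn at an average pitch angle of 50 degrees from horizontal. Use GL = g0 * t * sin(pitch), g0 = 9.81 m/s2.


GL = 9.81 * 173 * sin(50 deg) = 1300 m/s

1300 m/s


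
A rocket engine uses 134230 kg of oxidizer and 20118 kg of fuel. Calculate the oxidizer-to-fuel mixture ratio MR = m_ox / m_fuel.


MR = 134230 / 20118 = 6.67

6.67


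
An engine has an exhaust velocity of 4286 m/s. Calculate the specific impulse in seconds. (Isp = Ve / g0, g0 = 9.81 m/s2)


Isp = Ve / g0 = 4286 / 9.81 = 436.9 s

436.9 s


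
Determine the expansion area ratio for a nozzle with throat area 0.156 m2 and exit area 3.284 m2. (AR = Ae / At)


AR = 3.284 / 0.156 = 21.1

21.1


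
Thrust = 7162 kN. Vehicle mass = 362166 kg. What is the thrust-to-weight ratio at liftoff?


TWR = 7162000 / (362166 * 9.81) = 2.02

2.02


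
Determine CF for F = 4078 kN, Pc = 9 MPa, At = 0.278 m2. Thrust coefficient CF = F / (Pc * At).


CF = 4078000 / (9e6 * 0.278) = 1.63

1.63


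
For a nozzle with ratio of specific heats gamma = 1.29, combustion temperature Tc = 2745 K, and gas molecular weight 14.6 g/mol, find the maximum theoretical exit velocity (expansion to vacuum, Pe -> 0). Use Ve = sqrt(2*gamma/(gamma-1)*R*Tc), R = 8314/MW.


R = 8314 / 14.6 = 569.45 J/(kg.K)
Ve = sqrt(2 * 1.29 / (1.29 - 1) * 569.45 * 2745) = 3729 m/s

3729 m/s


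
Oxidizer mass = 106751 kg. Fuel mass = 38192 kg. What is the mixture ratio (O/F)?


MR = 106751 / 38192 = 2.8

2.8


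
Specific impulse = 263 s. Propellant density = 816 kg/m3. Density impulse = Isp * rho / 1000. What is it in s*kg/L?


rho*Isp = 263 * 816 / 1000 = 215 s*kg/L

215 s*kg/L


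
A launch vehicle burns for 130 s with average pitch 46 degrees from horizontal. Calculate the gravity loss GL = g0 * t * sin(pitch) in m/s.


GL = 9.81 * 130 * sin(46 deg) = 917 m/s

917 m/s


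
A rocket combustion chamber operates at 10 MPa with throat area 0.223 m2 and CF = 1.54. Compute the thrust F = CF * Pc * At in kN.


F = 1.54 * 10e6 * 0.223 = 3.4342e+06 N = 3434.2 kN

3434.2 kN


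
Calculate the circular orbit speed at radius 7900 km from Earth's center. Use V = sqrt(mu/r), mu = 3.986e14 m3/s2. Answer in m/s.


V = sqrt(3.986e14 / 7900000) = 7103 m/s

7103 m/s


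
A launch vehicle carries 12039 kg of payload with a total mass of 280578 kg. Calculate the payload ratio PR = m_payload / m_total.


PR = 12039 / 280578 = 0.0429

0.0429


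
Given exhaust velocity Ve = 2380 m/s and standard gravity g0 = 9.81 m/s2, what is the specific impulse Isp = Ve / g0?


Isp = Ve / g0 = 2380 / 9.81 = 242.6 s

242.6 s


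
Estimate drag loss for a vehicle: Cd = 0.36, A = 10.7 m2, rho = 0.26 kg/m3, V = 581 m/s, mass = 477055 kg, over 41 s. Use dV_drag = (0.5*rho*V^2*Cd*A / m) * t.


D = 0.5 * 0.26 * 581^2 * 0.36 * 10.7 = 169037.05 N
a = 169037.05 / 477055 = 0.3543 m/s2
dV = 0.3543 * 41 = 14.5 m/s

14.5 m/s


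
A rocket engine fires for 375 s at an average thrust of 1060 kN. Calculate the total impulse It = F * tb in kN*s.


It = 1060 * 375 = 397500 kN*s

397500 kN*s


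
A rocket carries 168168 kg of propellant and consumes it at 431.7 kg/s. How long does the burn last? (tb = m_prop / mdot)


tb = 168168 / 431.7 = 389.5 s

389.5 s


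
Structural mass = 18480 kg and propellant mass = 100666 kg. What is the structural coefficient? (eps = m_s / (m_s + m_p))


eps = 18480 / (18480 + 100666) = 0.1551

0.1551


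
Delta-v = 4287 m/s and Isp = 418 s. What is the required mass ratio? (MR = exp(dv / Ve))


Ve = 418 * 9.81 = 4100.58 m/s
MR = exp(4287 / 4100.58) = 2.845

2.845


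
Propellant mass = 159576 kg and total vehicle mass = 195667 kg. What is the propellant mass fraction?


PMF = 159576 / 195667 = 0.816

0.816


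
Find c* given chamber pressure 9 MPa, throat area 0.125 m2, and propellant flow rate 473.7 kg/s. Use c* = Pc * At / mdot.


c* = 9e6 * 0.125 / 473.7 = 2375 m/s

2375 m/s


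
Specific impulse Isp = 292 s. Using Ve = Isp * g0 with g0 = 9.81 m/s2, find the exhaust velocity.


Ve = Isp * g0 = 292 * 9.81 = 2864.5 m/s

2864.5 m/s


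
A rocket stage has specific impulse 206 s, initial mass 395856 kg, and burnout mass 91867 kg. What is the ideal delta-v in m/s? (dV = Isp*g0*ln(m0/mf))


Ve = 206 * 9.81 = 2020.86 m/s
dV = 2020.86 * ln(395856/91867) = 2952 m/s

2952 m/s


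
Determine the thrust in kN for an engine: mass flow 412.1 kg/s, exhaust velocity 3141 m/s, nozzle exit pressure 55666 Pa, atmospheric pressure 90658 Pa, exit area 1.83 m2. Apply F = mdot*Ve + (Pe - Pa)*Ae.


F = 412.1 * 3141 + (55666 - 90658) * 1.83 = 1.2304e+06 N = 1230.4 kN

1230.4 kN


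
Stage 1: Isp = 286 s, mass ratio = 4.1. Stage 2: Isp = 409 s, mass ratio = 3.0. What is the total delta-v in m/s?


dV1 = 286 * 9.81 * ln(4.1) = 3958.7 m/s
dV2 = 409 * 9.81 * ln(3.0) = 4408.0 m/s
Total dV = 3958.7 + 4408.0 = 8366.7 m/s ~ 8367 m/s

8367 m/s


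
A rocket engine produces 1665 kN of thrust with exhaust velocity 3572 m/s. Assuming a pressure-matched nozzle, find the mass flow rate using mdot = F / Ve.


mdot = F / Ve = 1665000 / 3572 = 466.1 kg/s

466.1 kg/s


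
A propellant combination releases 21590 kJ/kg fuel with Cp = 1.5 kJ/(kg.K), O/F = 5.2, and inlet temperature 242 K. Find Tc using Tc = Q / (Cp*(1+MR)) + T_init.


Tc = 21590 / (1.5 * (1 + 5.2)) + 242 = 2564 K

2564 K


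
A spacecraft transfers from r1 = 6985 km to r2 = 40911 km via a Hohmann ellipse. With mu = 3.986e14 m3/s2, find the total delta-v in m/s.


V1 = sqrt(mu/r1) = 7554.15 m/s
dV1 = V1*(sqrt(2*r2/(r1+r2)) - 1) = 2319.35 m/s
V2 = sqrt(mu/r2) = 3121.39 m/s
dV2 = V2*(1 - sqrt(2*r1/(r1+r2))) = 1435.63 m/s
Total dV = 3755 m/s

3755 m/s


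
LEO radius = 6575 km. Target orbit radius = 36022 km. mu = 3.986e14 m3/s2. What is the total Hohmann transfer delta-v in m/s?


V1 = sqrt(mu/r1) = 7786.11 m/s
dV1 = V1*(sqrt(2*r2/(r1+r2)) - 1) = 2339.71 m/s
V2 = sqrt(mu/r2) = 3326.48 m/s
dV2 = V2*(1 - sqrt(2*r1/(r1+r2))) = 1478.24 m/s
Total dV = 3818 m/s

3818 m/s


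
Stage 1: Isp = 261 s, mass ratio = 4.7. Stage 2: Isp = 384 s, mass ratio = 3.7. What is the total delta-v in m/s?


dV1 = 261 * 9.81 * ln(4.7) = 3962.4 m/s
dV2 = 384 * 9.81 * ln(3.7) = 4928.5 m/s
Total dV = 3962.4 + 4928.5 = 8890.9 m/s ~ 8891 m/s

8891 m/s


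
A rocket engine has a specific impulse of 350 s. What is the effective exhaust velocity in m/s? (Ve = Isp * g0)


Ve = Isp * g0 = 350 * 9.81 = 3433.5 m/s

3433.5 m/s


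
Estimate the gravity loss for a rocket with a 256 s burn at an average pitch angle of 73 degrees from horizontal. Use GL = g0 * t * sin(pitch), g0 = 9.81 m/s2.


GL = 9.81 * 256 * sin(73 deg) = 2402 m/s

2402 m/s


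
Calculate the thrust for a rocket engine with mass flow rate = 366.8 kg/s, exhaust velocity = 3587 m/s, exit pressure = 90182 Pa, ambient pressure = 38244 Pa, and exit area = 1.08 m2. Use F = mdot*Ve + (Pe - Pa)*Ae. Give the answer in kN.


F = 366.8 * 3587 + (90182 - 38244) * 1.08 = 1.3718e+06 N = 1371.8 kN

1371.8 kN


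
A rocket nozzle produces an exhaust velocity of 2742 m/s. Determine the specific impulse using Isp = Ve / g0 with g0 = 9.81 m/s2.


Isp = Ve / g0 = 2742 / 9.81 = 279.5 s

279.5 s


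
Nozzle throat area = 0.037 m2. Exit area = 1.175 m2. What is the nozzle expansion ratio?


AR = 1.175 / 0.037 = 31.8

31.8


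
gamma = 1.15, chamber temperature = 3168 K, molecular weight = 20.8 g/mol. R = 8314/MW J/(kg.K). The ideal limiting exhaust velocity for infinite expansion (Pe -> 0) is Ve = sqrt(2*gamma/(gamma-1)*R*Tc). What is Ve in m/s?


R = 8314 / 20.8 = 399.71 J/(kg.K)
Ve = sqrt(2 * 1.15 / (1.15 - 1) * 399.71 * 3168) = 4406 m/s

4406 m/s


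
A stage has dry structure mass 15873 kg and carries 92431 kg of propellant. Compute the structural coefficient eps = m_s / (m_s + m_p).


eps = 15873 / (15873 + 92431) = 0.1466

0.1466


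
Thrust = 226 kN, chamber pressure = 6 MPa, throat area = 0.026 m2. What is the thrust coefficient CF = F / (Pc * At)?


CF = 226000 / (6e6 * 0.026) = 1.45

1.45


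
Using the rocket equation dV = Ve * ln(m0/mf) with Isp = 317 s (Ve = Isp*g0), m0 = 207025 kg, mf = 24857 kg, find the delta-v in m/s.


Ve = 317 * 9.81 = 3109.77 m/s
dV = 3109.77 * ln(207025/24857) = 6592 m/s

6592 m/s


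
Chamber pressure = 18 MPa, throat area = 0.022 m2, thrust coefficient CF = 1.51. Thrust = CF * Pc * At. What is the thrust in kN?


F = 1.51 * 18e6 * 0.022 = 597960.0 N = 598.0 kN

598.0 kN


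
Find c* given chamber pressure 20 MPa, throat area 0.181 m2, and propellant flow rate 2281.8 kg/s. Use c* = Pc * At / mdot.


c* = 20e6 * 0.181 / 2281.8 = 1586 m/s

1586 m/s


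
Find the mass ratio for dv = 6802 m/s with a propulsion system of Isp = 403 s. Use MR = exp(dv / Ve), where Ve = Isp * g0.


Ve = 403 * 9.81 = 3953.43 m/s
MR = exp(6802 / 3953.43) = 5.587

5.587


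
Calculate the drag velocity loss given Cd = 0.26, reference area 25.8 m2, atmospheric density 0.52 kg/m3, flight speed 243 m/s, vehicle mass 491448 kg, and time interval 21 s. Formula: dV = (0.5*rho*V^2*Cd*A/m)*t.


D = 0.5 * 0.52 * 243^2 * 0.26 * 25.8 = 102986.18 N
a = 102986.18 / 491448 = 0.2096 m/s2
dV = 0.2096 * 21 = 4.4 m/s

4.4 m/s


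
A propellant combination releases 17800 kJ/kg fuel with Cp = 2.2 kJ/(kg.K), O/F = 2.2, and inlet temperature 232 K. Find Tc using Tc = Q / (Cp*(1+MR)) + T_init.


Tc = 17800 / (2.2 * (1 + 2.2)) + 232 = 2760 K

2760 K


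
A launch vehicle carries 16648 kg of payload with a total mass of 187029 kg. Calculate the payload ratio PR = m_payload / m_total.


PR = 16648 / 187029 = 0.089

0.089


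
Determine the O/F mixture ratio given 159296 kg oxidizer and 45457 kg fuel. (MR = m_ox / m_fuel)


MR = 159296 / 45457 = 3.5

3.5


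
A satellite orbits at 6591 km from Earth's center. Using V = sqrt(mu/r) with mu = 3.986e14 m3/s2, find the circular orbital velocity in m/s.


V = sqrt(3.986e14 / 6591000) = 7777 m/s

7777 m/s


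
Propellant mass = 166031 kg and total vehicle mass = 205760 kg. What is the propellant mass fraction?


PMF = 166031 / 205760 = 0.807

0.807


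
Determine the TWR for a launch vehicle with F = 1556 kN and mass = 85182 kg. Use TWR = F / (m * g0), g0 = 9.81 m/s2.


TWR = 1556000 / (85182 * 9.81) = 1.86

1.86


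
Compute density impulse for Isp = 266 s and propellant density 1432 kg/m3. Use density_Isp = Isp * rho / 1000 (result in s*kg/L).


rho*Isp = 266 * 1432 / 1000 = 381 s*kg/L

381 s*kg/L


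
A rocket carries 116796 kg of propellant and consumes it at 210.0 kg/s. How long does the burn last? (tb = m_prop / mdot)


tb = 116796 / 210.0 = 556.2 s

556.2 s


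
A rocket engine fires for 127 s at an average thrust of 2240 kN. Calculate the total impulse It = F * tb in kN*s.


It = 2240 * 127 = 284480 kN*s

284480 kN*s


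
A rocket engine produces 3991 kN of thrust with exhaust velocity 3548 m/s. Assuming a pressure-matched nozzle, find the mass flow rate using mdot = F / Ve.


mdot = F / Ve = 3991000 / 3548 = 1124.9 kg/s

1124.9 kg/s


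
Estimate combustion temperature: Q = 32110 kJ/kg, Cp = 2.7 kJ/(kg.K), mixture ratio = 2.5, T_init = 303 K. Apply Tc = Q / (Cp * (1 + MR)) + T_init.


Tc = 32110 / (2.7 * (1 + 2.5)) + 303 = 3701 K

3701 K


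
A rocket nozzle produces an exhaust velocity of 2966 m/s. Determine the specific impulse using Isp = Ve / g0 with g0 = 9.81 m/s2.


Isp = Ve / g0 = 2966 / 9.81 = 302.3 s

302.3 s


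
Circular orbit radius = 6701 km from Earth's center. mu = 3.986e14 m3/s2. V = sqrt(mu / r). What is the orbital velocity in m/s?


V = sqrt(3.986e14 / 6701000) = 7713 m/s

7713 m/s


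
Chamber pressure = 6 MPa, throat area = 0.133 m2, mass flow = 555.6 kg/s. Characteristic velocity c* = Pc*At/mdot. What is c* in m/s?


c* = 6e6 * 0.133 / 555.6 = 1436 m/s

1436 m/s


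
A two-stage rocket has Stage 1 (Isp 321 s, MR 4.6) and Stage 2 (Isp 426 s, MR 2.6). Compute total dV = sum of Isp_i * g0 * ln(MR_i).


dV1 = 321 * 9.81 * ln(4.6) = 4805.6 m/s
dV2 = 426 * 9.81 * ln(2.6) = 3993.1 m/s
Total dV = 4805.6 + 3993.1 = 8798.7 m/s ~ 8799 m/s

8799 m/s


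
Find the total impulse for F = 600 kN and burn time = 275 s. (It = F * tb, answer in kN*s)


It = 600 * 275 = 165000 kN*s

165000 kN*s


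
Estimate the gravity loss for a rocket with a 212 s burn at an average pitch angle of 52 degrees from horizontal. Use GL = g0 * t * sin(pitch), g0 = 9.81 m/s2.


GL = 9.81 * 212 * sin(52 deg) = 1639 m/s

1639 m/s


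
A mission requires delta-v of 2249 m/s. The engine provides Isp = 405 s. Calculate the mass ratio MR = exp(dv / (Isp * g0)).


Ve = 405 * 9.81 = 3973.05 m/s
MR = exp(2249 / 3973.05) = 1.761

1.761


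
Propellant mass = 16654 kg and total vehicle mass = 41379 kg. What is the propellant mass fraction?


PMF = 16654 / 41379 = 0.402

0.402


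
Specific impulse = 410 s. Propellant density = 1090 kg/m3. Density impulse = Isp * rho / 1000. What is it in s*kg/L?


rho*Isp = 410 * 1090 / 1000 = 447 s*kg/L

447 s*kg/L


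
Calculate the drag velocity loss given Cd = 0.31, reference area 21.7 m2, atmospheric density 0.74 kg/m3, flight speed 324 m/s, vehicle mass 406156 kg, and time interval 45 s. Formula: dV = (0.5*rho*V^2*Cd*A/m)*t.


D = 0.5 * 0.74 * 324^2 * 0.31 * 21.7 = 261284.21 N
a = 261284.21 / 406156 = 0.6433 m/s2
dV = 0.6433 * 45 = 28.9 m/s

28.9 m/s


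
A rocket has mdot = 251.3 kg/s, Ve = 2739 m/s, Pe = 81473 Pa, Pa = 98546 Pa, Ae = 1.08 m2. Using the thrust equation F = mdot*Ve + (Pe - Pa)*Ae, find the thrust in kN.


F = 251.3 * 2739 + (81473 - 98546) * 1.08 = 669872.0 N = 669.9 kN

669.9 kN


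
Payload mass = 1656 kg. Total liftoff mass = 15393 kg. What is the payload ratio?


PR = 1656 / 15393 = 0.1076

0.1076


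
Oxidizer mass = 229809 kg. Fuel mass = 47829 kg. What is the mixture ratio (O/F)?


MR = 229809 / 47829 = 4.8

4.8


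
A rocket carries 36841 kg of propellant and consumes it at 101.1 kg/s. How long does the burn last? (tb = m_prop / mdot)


tb = 36841 / 101.1 = 364.4 s

364.4 s


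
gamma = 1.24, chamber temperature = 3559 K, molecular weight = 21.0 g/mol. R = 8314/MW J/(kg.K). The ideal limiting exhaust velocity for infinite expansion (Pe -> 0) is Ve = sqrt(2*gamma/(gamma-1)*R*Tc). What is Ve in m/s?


R = 8314 / 21.0 = 395.9 J/(kg.K)
Ve = sqrt(2 * 1.24 / (1.24 - 1) * 395.9 * 3559) = 3816 m/s

3816 m/s


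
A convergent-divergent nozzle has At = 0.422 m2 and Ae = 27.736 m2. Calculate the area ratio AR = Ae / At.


AR = 27.736 / 0.422 = 65.7

65.7


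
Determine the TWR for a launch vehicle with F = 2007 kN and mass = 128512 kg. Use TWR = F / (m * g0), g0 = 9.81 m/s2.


TWR = 2007000 / (128512 * 9.81) = 1.59

1.59


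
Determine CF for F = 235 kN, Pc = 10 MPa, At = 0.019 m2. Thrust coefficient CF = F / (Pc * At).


CF = 235000 / (10e6 * 0.019) = 1.24

1.24


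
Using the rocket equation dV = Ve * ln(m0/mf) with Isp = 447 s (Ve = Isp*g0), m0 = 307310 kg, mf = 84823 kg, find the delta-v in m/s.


Ve = 447 * 9.81 = 4385.07 m/s
dV = 4385.07 * ln(307310/84823) = 5645 m/s

5645 m/s


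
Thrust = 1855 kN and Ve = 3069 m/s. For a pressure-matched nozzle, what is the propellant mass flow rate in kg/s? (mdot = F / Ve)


mdot = F / Ve = 1855000 / 3069 = 604.4 kg/s

604.4 kg/s


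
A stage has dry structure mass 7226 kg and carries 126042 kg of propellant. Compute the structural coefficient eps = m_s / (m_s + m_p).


eps = 7226 / (7226 + 126042) = 0.0542

0.0542


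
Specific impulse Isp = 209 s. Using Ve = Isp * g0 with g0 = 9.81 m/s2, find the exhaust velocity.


Ve = Isp * g0 = 209 * 9.81 = 2050.3 m/s

2050.3 m/s


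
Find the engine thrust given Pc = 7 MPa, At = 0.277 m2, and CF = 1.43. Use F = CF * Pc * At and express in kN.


F = 1.43 * 7e6 * 0.277 = 2.7728e+06 N = 2772.8 kN

2772.8 kN


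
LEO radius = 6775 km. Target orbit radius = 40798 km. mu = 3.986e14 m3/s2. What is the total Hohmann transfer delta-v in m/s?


V1 = sqrt(mu/r1) = 7670.33 m/s
dV1 = V1*(sqrt(2*r2/(r1+r2)) - 1) = 2375.09 m/s
V2 = sqrt(mu/r2) = 3125.71 m/s
dV2 = V2*(1 - sqrt(2*r1/(r1+r2))) = 1457.55 m/s
Total dV = 3833 m/s

3833 m/s


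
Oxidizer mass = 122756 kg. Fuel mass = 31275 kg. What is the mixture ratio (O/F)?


MR = 122756 / 31275 = 3.93

3.93


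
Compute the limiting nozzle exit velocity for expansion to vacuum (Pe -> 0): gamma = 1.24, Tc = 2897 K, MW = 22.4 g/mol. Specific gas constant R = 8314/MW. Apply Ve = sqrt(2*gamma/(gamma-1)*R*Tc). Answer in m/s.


R = 8314 / 22.4 = 371.16 J/(kg.K)
Ve = sqrt(2 * 1.24 / (1.24 - 1) * 371.16 * 2897) = 3333 m/s

3333 m/s


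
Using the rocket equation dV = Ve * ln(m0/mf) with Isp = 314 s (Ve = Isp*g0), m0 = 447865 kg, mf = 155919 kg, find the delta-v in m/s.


Ve = 314 * 9.81 = 3080.34 m/s
dV = 3080.34 * ln(447865/155919) = 3250 m/s

3250 m/s


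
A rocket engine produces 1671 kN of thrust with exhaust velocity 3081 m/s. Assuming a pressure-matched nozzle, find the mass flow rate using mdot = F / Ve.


mdot = F / Ve = 1671000 / 3081 = 542.4 kg/s

542.4 kg/s


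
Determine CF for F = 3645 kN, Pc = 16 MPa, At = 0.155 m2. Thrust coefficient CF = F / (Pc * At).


CF = 3645000 / (16e6 * 0.155) = 1.47

1.47


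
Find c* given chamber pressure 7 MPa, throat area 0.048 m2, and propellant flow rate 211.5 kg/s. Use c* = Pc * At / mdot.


c* = 7e6 * 0.048 / 211.5 = 1589 m/s

1589 m/s


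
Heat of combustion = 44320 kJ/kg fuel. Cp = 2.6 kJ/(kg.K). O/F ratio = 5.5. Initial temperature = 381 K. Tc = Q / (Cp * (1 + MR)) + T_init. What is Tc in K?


Tc = 44320 / (2.6 * (1 + 5.5)) + 381 = 3003 K

3003 K


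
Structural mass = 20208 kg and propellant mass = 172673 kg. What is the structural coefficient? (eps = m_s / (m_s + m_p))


eps = 20208 / (20208 + 172673) = 0.1048

0.1048


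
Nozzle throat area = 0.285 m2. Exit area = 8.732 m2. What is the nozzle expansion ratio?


AR = 8.732 / 0.285 = 30.6

30.6


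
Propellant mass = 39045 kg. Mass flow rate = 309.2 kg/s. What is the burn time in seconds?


tb = 39045 / 309.2 = 126.3 s

126.3 s


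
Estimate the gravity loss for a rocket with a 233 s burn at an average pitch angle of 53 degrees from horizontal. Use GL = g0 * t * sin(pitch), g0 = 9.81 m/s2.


GL = 9.81 * 233 * sin(53 deg) = 1825 m/s

1825 m/s


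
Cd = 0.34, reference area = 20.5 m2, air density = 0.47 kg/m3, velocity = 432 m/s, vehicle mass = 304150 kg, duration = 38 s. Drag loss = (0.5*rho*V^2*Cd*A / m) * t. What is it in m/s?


D = 0.5 * 0.47 * 432^2 * 0.34 * 20.5 = 305680.78 N
a = 305680.78 / 304150 = 1.005 m/s2
dV = 1.005 * 38 = 38.2 m/s

38.2 m/s


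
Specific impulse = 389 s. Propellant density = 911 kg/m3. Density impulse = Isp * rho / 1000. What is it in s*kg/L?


rho*Isp = 389 * 911 / 1000 = 354 s*kg/L

354 s*kg/L


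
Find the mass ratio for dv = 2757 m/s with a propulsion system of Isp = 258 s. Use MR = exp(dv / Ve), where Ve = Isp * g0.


Ve = 258 * 9.81 = 2530.98 m/s
MR = exp(2757 / 2530.98) = 2.972

2.972


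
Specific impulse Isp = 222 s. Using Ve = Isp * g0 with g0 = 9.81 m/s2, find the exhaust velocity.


Ve = Isp * g0 = 222 * 9.81 = 2177.8 m/s

2177.8 m/s


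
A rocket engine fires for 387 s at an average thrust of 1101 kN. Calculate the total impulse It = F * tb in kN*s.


It = 1101 * 387 = 426087 kN*s

426087 kN*s


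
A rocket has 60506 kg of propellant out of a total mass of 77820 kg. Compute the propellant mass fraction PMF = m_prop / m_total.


PMF = 60506 / 77820 = 0.778

0.778


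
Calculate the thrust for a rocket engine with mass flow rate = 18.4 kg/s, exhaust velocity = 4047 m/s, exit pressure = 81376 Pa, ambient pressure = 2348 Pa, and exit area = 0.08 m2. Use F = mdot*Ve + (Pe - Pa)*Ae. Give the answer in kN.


F = 18.4 * 4047 + (81376 - 2348) * 0.08 = 80787.0 N = 80.8 kN

80.8 kN


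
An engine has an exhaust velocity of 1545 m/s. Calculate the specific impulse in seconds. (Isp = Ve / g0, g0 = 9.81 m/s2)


Isp = Ve / g0 = 1545 / 9.81 = 157.5 s

157.5 s


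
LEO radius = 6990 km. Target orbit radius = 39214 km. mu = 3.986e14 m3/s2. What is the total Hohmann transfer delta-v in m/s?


V1 = sqrt(mu/r1) = 7551.44 m/s
dV1 = V1*(sqrt(2*r2/(r1+r2)) - 1) = 2286.99 m/s
V2 = sqrt(mu/r2) = 3188.22 m/s
dV2 = V2*(1 - sqrt(2*r1/(r1+r2))) = 1434.49 m/s
Total dV = 3721 m/s

3721 m/s


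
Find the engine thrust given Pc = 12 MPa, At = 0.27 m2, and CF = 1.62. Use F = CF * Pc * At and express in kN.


F = 1.62 * 12e6 * 0.27 = 5.2488e+06 N = 5248.8 kN

5248.8 kN


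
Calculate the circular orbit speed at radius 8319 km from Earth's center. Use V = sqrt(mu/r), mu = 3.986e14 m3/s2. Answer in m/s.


V = sqrt(3.986e14 / 8319000) = 6922 m/s

6922 m/s


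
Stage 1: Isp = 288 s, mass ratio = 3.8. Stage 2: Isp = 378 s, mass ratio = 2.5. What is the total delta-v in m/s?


dV1 = 288 * 9.81 * ln(3.8) = 3771.8 m/s
dV2 = 378 * 9.81 * ln(2.5) = 3397.8 m/s
Total dV = 3771.8 + 3397.8 = 7169.6 m/s ~ 7170 m/s

7170 m/s


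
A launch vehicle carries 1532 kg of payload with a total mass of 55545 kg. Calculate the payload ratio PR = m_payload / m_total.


PR = 1532 / 55545 = 0.0276

0.0276


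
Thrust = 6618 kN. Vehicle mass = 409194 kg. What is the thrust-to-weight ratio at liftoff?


TWR = 6618000 / (409194 * 9.81) = 1.65

1.65


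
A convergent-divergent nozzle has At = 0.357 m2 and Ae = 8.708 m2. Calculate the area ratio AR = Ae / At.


AR = 8.708 / 0.357 = 24.4

24.4


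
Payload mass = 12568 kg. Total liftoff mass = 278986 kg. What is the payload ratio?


PR = 12568 / 278986 = 0.045

0.045


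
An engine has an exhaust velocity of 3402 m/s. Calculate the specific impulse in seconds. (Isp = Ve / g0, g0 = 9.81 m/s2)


Isp = Ve / g0 = 3402 / 9.81 = 346.8 s

346.8 s


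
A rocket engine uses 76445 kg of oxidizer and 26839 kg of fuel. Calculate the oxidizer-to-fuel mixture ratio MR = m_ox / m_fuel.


MR = 76445 / 26839 = 2.85

2.85


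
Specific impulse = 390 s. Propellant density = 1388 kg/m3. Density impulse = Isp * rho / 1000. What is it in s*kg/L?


rho*Isp = 390 * 1388 / 1000 = 541 s*kg/L

541 s*kg/L


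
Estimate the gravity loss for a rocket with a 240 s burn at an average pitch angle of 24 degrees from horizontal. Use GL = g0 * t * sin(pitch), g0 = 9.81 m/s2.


GL = 9.81 * 240 * sin(24 deg) = 958 m/s

958 m/s


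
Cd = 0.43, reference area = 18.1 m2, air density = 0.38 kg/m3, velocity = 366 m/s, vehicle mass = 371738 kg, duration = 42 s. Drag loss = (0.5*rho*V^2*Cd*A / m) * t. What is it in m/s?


D = 0.5 * 0.38 * 366^2 * 0.43 * 18.1 = 198090.11 N
a = 198090.11 / 371738 = 0.5329 m/s2
dV = 0.5329 * 42 = 22.4 m/s

22.4 m/s


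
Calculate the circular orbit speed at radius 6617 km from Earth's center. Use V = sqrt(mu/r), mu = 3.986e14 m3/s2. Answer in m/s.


V = sqrt(3.986e14 / 6617000) = 7761 m/s

7761 m/s


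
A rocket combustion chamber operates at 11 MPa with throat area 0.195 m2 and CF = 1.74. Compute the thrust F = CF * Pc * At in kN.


F = 1.74 * 11e6 * 0.195 = 3.7323e+06 N = 3732.3 kN

3732.3 kN


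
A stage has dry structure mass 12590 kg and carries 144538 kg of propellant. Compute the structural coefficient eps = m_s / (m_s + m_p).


eps = 12590 / (12590 + 144538) = 0.0801

0.0801


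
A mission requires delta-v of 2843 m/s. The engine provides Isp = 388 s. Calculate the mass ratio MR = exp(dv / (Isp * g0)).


Ve = 388 * 9.81 = 3806.28 m/s
MR = exp(2843 / 3806.28) = 2.11

2.11


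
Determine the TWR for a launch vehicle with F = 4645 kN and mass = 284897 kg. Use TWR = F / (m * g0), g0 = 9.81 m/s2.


TWR = 4645000 / (284897 * 9.81) = 1.66

1.66


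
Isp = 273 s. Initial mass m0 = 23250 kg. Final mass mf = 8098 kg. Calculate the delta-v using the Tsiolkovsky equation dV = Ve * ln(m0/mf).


Ve = 273 * 9.81 = 2678.13 m/s
dV = 2678.13 * ln(23250/8098) = 2825 m/s

2825 m/s


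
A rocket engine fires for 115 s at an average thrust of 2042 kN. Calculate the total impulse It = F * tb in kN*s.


It = 2042 * 115 = 234830 kN*s

234830 kN*s


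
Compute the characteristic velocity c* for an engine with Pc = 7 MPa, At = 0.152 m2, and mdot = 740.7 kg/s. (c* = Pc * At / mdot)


c* = 7e6 * 0.152 / 740.7 = 1436 m/s

1436 m/s


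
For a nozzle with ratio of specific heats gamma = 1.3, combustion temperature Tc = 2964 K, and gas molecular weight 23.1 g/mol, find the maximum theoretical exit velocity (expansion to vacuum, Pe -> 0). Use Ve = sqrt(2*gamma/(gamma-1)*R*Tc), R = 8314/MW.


R = 8314 / 23.1 = 359.91 J/(kg.K)
Ve = sqrt(2 * 1.3 / (1.3 - 1) * 359.91 * 2964) = 3041 m/s

3041 m/s


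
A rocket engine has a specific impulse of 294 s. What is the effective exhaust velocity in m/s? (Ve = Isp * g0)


Ve = Isp * g0 = 294 * 9.81 = 2884.1 m/s

2884.1 m/s


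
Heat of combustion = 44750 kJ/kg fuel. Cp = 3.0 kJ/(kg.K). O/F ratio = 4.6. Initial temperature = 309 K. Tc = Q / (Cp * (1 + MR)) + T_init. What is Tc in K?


Tc = 44750 / (3.0 * (1 + 4.6)) + 309 = 2973 K

2973 K


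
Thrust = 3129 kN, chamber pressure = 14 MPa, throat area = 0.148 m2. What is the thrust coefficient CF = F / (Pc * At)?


CF = 3129000 / (14e6 * 0.148) = 1.51

1.51


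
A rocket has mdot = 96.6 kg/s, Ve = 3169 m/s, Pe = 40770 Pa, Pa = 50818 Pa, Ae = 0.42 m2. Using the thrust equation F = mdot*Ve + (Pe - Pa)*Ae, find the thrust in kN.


F = 96.6 * 3169 + (40770 - 50818) * 0.42 = 301905.0 N = 301.9 kN

301.9 kN


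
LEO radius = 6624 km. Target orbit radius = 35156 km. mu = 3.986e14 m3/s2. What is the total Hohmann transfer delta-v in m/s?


V1 = sqrt(mu/r1) = 7757.26 m/s
dV1 = V1*(sqrt(2*r2/(r1+r2)) - 1) = 2306.0 m/s
V2 = sqrt(mu/r2) = 3367.2 m/s
dV2 = V2*(1 - sqrt(2*r1/(r1+r2))) = 1471.11 m/s
Total dV = 3777 m/s

3777 m/s


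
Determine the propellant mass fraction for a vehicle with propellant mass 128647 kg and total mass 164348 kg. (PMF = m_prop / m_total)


PMF = 128647 / 164348 = 0.783

0.783


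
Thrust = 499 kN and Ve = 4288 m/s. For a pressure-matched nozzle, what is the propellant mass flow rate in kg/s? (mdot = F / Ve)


mdot = F / Ve = 499000 / 4288 = 116.4 kg/s

116.4 kg/s


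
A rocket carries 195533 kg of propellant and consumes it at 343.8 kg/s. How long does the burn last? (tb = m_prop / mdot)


tb = 195533 / 343.8 = 568.7 s

568.7 s


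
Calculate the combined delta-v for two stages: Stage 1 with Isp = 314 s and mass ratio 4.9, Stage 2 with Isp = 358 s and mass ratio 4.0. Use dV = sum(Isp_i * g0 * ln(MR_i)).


dV1 = 314 * 9.81 * ln(4.9) = 4895.4 m/s
dV2 = 358 * 9.81 * ln(4.0) = 4868.6 m/s
Total dV = 4895.4 + 4868.6 = 9764.0 m/s ~ 9764 m/s

9764 m/s


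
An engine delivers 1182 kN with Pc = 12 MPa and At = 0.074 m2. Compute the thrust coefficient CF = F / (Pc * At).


CF = 1182000 / (12e6 * 0.074) = 1.33

1.33


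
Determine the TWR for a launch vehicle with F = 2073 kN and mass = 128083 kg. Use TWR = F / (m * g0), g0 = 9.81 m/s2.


TWR = 2073000 / (128083 * 9.81) = 1.65

1.65


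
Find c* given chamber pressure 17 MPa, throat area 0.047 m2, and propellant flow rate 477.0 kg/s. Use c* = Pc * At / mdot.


c* = 17e6 * 0.047 / 477.0 = 1675 m/s

1675 m/s


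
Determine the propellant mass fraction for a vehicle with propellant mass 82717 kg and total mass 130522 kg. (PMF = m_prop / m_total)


PMF = 82717 / 130522 = 0.634

0.634


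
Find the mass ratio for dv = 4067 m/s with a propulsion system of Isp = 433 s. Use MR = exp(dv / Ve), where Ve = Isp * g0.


Ve = 433 * 9.81 = 4247.73 m/s
MR = exp(4067 / 4247.73) = 2.605

2.605


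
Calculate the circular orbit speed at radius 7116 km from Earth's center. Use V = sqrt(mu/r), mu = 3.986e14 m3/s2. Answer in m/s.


V = sqrt(3.986e14 / 7116000) = 7484 m/s

7484 m/s


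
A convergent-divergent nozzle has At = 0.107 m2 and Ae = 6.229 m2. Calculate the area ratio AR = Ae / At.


AR = 6.229 / 0.107 = 58.2

58.2


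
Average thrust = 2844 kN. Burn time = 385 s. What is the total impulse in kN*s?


It = 2844 * 385 = 1094940 kN*s

1094940 kN*s


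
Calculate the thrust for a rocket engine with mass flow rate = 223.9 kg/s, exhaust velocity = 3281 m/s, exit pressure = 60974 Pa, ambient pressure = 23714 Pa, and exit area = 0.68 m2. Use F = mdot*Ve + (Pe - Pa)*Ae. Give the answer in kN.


F = 223.9 * 3281 + (60974 - 23714) * 0.68 = 759953.0 N = 760.0 kN

760.0 kN


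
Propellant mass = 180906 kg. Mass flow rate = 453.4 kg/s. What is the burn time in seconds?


tb = 180906 / 453.4 = 399.0 s

399.0 s


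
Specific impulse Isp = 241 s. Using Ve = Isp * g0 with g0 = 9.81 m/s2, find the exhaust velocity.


Ve = Isp * g0 = 241 * 9.81 = 2364.2 m/s

2364.2 m/s


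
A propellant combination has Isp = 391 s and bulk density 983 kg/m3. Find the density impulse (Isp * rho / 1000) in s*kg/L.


rho*Isp = 391 * 983 / 1000 = 384 s*kg/L

384 s*kg/L


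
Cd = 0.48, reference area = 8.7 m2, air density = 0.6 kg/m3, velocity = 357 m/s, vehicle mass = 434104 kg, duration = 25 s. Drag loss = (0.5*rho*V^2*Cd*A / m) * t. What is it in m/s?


D = 0.5 * 0.6 * 357^2 * 0.48 * 8.7 = 159668.11 N
a = 159668.11 / 434104 = 0.3678 m/s2
dV = 0.3678 * 25 = 9.2 m/s

9.2 m/s


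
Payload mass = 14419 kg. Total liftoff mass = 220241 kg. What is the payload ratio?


PR = 14419 / 220241 = 0.0655

0.0655


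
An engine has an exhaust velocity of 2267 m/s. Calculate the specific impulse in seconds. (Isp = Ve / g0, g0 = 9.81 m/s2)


Isp = Ve / g0 = 2267 / 9.81 = 231.1 s

231.1 s


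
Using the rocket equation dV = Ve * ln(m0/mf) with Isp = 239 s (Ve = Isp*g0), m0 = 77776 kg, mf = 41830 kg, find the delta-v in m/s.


Ve = 239 * 9.81 = 2344.59 m/s
dV = 2344.59 * ln(77776/41830) = 1454 m/s

1454 m/s


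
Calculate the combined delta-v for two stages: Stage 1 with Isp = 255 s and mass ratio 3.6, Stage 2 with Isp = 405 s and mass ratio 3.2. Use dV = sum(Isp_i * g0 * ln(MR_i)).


dV1 = 255 * 9.81 * ln(3.6) = 3204.3 m/s
dV2 = 405 * 9.81 * ln(3.2) = 4621.3 m/s
Total dV = 3204.3 + 4621.3 = 7825.6 m/s ~ 7826 m/s

7826 m/s


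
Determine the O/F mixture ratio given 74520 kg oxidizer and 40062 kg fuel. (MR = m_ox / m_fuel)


MR = 74520 / 40062 = 1.86

1.86


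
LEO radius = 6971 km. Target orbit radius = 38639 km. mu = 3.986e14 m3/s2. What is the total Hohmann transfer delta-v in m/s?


V1 = sqrt(mu/r1) = 7561.73 m/s
dV1 = V1*(sqrt(2*r2/(r1+r2)) - 1) = 2281.08 m/s
V2 = sqrt(mu/r2) = 3211.85 m/s
dV2 = V2*(1 - sqrt(2*r1/(r1+r2))) = 1436.08 m/s
Total dV = 3717 m/s

3717 m/s


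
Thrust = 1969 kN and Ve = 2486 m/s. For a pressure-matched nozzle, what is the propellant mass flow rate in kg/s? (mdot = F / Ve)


mdot = F / Ve = 1969000 / 2486 = 792.0 kg/s

792.0 kg/s


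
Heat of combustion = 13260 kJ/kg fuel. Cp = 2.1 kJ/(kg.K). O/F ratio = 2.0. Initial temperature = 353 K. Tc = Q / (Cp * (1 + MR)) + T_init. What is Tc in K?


Tc = 13260 / (2.1 * (1 + 2.0)) + 353 = 2458 K

2458 K


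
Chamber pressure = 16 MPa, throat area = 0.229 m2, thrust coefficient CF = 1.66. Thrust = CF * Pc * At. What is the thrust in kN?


F = 1.66 * 16e6 * 0.229 = 6.0822e+06 N = 6082.2 kN

6082.2 kN


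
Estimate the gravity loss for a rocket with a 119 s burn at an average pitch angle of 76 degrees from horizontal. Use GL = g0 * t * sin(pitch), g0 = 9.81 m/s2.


GL = 9.81 * 119 * sin(76 deg) = 1133 m/s

1133 m/s


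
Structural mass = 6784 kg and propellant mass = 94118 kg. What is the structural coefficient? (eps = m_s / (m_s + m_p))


eps = 6784 / (6784 + 94118) = 0.0672

0.0672


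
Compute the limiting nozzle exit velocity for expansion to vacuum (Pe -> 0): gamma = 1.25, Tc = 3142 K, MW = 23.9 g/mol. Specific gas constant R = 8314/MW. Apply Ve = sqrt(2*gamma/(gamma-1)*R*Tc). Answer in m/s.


R = 8314 / 23.9 = 347.87 J/(kg.K)
Ve = sqrt(2 * 1.25 / (1.25 - 1) * 347.87 * 3142) = 3306 m/s

3306 m/s


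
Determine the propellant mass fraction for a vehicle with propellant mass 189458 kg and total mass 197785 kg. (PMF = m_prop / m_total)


PMF = 189458 / 197785 = 0.958

0.958


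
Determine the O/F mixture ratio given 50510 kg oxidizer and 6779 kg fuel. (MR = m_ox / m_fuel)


MR = 50510 / 6779 = 7.45

7.45


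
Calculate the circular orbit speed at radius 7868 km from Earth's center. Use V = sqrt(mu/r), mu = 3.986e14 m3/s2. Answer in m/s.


V = sqrt(3.986e14 / 7868000) = 7118 m/s

7118 m/s


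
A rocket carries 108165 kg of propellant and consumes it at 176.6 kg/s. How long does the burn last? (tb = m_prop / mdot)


tb = 108165 / 176.6 = 612.5 s

612.5 s


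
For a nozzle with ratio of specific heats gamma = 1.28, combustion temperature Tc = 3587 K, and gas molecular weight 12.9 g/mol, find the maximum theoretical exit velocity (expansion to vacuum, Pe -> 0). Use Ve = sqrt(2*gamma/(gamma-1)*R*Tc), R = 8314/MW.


R = 8314 / 12.9 = 644.5 J/(kg.K)
Ve = sqrt(2 * 1.28 / (1.28 - 1) * 644.5 * 3587) = 4597 m/s

4597 m/s


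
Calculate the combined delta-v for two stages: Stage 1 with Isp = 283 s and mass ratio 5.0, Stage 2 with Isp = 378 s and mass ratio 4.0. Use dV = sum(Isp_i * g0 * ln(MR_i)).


dV1 = 283 * 9.81 * ln(5.0) = 4468.2 m/s
dV2 = 378 * 9.81 * ln(4.0) = 5140.6 m/s
Total dV = 4468.2 + 5140.6 = 9608.8 m/s ~ 9609 m/s

9609 m/s
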